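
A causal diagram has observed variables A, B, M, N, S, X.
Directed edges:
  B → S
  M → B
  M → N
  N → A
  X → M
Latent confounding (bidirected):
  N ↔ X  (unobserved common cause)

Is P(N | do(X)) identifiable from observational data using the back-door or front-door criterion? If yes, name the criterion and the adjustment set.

desc(X)\{X}={A,B,M,N,S}; candidates ⊆ {—}.
X↔N: latent back-door arc(s) into X.
size 0: {}; under {} X still reaches {A,N} ∋ N.
X↔N cannot be blocked by any observed set — no back-door set.
{M}: (i) intercepts every directed X→N path; (ii) no back-door X→{M}; (iii) {X} blocks every back-door {M}→N. Front-door holds.
P(N|do(X)) = Σ_{M} P(M|X) Σ_{X'} P(N|M,X')P(X').

P(N|do(X)): frontdoor, adjust for {M}.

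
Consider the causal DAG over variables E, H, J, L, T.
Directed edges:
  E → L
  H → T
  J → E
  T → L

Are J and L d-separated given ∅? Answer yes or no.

No — J and L are d-connected given ∅.

Bayes-Ball from J | ∅ reaches {E,L}.
L ∈ reach(J|∅) ⇒ J ⊥̸ L | ∅.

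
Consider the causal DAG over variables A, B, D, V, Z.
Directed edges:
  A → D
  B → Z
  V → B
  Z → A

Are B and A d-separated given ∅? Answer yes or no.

No — B and A are d-connected given ∅.

Bayes-Ball from B | ∅ reaches {A,D,V,Z}.
A ∈ reach(B|∅) ⇒ B ⊥̸ A | ∅.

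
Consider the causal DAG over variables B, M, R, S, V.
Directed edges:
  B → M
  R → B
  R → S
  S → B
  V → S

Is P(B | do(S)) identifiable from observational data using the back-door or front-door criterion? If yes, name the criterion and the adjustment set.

P(B|do(S)): backdoor, adjust for {R}.

desc(S)\{S}={B,M}; candidates ⊆ {R,V}.
size 0: {}; under {} S still reaches {B,M,R,V} ∋ B.
{R}: S⊥B given {R} in G with S→· removed — back-door holds.
P(B|do(S)) = Σ_{R} P(B|S,R)·P(R).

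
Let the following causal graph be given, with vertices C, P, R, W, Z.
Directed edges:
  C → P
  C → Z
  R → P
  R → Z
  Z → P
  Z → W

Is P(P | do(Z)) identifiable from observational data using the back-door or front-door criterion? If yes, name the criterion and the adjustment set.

P(P|do(Z)): backdoor, adjust for {C, R}.

desc(Z)\{Z}={P,W}; candidates ⊆ {C,R}.
size 0: {}; under {} Z still reaches {C,P,R} ∋ P.
size 1: {C}, {R}; under {C} Z still reaches {P,R} ∋ P.
{C,R}: Z⊥P given {C,R} in G with Z→· removed — back-door holds.
P(P|do(Z)) = Σ_{C,R} P(P|Z,C,R)·P(C,R).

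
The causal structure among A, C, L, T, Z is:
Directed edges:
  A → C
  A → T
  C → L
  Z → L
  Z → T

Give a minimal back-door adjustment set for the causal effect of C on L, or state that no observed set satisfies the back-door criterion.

desc(C)\{C}={L}; candidates ⊆ {A,T,Z}.
∅: C⊥L given ∅ in G with C→· removed — back-door holds.

C→L: minimal back-door set ∅.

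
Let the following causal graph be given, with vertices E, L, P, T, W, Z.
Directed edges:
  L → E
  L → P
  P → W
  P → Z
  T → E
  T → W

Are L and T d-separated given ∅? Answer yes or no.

Bayes-Ball from L | ∅ reaches {E,P,W,Z}.
T ∉ reach(L|∅) ⇒ L ⊥ T | ∅.

Yes — L ⊥ T | ∅.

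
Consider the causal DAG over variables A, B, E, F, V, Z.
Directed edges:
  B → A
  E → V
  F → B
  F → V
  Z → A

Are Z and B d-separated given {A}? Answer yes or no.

Bayes-Ball from Z | {A} reaches {B,F,V}.
B ∈ reach(Z|{A}) ⇒ Z ⊥̸ B | {A}.

No — Z and B are d-connected given {A}.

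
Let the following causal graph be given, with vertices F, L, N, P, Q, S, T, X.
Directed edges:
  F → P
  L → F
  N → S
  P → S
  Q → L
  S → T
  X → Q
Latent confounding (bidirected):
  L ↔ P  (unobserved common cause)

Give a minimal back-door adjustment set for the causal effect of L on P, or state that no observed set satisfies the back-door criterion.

L→P: no observed back-door set.

desc(L)\{L}={F,P,S,T}; candidates ⊆ {N,Q,X}.
L↔P: latent back-door arc(s) into L.
size 0: {}; under {} L still reaches {P,Q,S,T,X} ∋ P.
size 1: {N}, {Q}, {X}; under {N} L still reaches {P,Q,S,T,X} ∋ P.
size 2: {N,Q}, {N,X}, {Q,X}; under {N,Q} L still reaches {P,S,T} ∋ P.
L↔P cannot be blocked by any observed set — no back-door set.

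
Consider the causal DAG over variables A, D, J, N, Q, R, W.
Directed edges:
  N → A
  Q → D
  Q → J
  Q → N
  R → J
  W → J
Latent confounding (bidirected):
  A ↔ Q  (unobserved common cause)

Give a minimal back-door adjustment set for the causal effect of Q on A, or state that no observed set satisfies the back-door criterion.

Q→A: no observed back-door set.

desc(Q)\{Q}={A,D,J,N}; candidates ⊆ {R,W}.
Q↔A: latent back-door arc(s) into Q.
size 0: {}; under {} Q still reaches {A} ∋ A.
size 1: {R}, {W}; under {R} Q still reaches {A} ∋ A.
size 2: {R,W}; under {R,W} Q still reaches {A} ∋ A.
Q↔A cannot be blocked by any observed set — no back-door set.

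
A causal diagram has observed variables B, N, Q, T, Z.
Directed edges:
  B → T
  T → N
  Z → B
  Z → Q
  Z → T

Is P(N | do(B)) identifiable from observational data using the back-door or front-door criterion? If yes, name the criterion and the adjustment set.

desc(B)\{B}={N,T}; candidates ⊆ {Q,Z}.
size 0: {}; under {} B still reaches {N,Q,T,Z} ∋ N.
{Z}: B⊥N given {Z} in G with B→· removed — back-door holds.
P(N|do(B)) = Σ_{Z} P(N|B,Z)·P(Z).

P(N|do(B)): backdoor, adjust for {Z}.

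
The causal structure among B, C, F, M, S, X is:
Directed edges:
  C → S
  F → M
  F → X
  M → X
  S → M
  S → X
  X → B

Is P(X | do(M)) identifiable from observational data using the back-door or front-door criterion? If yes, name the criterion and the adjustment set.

desc(M)\{M}={B,X}; candidates ⊆ {C,F,S}.
size 0: {}; under {} M still reaches {B,C,F,S,X} ∋ X.
size 1: {C}, {F}, {S}; under {C} M still reaches {B,F,S,X} ∋ X.
{F,S}: M⊥X given {F,S} in G with M→· removed — back-door holds.
P(X|do(M)) = Σ_{F,S} P(X|M,F,S)·P(F,S).

P(X|do(M)): backdoor, adjust for {F, S}.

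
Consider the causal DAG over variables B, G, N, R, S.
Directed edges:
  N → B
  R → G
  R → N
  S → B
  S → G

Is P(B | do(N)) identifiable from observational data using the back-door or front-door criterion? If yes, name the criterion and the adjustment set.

desc(N)\{N}={B}; candidates ⊆ {G,R,S}.
∅: N⊥B given ∅ in G with N→· removed — back-door holds.
P(B|do(N)) = P(B|N) — no adjustment needed.

P(B|do(N)): backdoor, adjust for ∅.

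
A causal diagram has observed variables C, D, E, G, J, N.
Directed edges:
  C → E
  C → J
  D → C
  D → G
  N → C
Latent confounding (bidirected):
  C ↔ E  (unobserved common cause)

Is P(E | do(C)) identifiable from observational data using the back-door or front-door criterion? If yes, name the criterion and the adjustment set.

desc(C)\{C}={E,J}; candidates ⊆ {D,G,N}.
C↔E: latent back-door arc(s) into C.
size 0: {}; under {} C still reaches {D,E,G,N} ∋ E.
size 1: {D}, {G}, {N}; under {D} C still reaches {E,N} ∋ E.
size 2: {D,G}, {D,N}, {G,N}; under {D,G} C still reaches {E,N} ∋ E.
C↔E cannot be blocked by any observed set — no back-door set.
No mediator lies on a directed C→…→E path.
Neither criterion identifies P(E|do(C)) in this graph.

P(E|do(C)): not identifiable (no BD/FD set).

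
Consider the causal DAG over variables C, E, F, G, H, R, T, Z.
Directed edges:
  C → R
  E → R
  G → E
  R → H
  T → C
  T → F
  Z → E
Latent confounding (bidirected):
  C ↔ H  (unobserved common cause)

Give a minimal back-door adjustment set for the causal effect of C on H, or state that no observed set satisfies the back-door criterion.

desc(C)\{C}={H,R}; candidates ⊆ {E,F,G,T,Z}.
C↔H: latent back-door arc(s) into C.
size 0: {}; under {} C still reaches {F,H,T} ∋ H.
size 1: {E}, {F}, {G} …(+2); under {E} C still reaches {F,H,T} ∋ H.
size 2: {E,F}, {E,G}, {E,T} …(+7); under {E,F} C still reaches {H,T} ∋ H.
C↔H cannot be blocked by any observed set — no back-door set.

C→H: no observed back-door set.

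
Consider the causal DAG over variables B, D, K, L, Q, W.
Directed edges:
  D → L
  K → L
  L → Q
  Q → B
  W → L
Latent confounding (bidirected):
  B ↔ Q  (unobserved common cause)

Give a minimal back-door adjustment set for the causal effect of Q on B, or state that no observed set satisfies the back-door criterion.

Q→B: no observed back-door set.

desc(Q)\{Q}={B}; candidates ⊆ {D,K,L,W}.
Q↔B: latent back-door arc(s) into Q.
size 0: {}; under {} Q still reaches {B,D,K,L,W} ∋ B.
size 1: {D}, {K}, {L} …(+1); under {D} Q still reaches {B,K,L,W} ∋ B.
size 2: {D,K}, {D,L}, {D,W} …(+3); under {D,K} Q still reaches {B,L,W} ∋ B.
Q↔B cannot be blocked by any observed set — no back-door set.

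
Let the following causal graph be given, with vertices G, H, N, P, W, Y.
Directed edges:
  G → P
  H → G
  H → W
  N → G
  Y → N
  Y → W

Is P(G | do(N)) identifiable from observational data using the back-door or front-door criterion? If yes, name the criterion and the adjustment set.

desc(N)\{N}={G,P}; candidates ⊆ {H,W,Y}.
∅: N⊥G given ∅ in G with N→· removed — back-door holds.
P(G|do(N)) = P(G|N) — no adjustment needed.

P(G|do(N)): backdoor, adjust for ∅.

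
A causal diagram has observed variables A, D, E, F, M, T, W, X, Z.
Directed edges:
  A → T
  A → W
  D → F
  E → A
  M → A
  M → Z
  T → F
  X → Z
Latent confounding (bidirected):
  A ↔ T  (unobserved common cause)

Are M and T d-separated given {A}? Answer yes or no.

No — M and T are d-connected given {A}.

Bayes-Ball from M | {A} reaches {E,F,T,Z}.
T ∈ reach(M|{A}) ⇒ M ⊥̸ T | {A}.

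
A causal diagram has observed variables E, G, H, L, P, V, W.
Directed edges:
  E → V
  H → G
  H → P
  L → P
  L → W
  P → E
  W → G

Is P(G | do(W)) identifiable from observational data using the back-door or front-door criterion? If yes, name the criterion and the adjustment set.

P(G|do(W)): backdoor, adjust for ∅.

desc(W)\{W}={G}; candidates ⊆ {E,H,L,P,V}.
∅: W⊥G given ∅ in G with W→· removed — back-door holds.
P(G|do(W)) = P(G|W) — no adjustment needed.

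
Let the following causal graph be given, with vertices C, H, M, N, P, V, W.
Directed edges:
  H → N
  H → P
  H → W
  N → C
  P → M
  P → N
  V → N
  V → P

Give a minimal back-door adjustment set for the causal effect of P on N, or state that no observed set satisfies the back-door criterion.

P→N: minimal back-door set {H, V}.

desc(P)\{P}={C,M,N}; candidates ⊆ {H,V,W}.
size 0: {}; under {} P still reaches {C,H,N,V,W} ∋ N.
size 1: {H}, {V}, {W}; under {H} P still reaches {C,N,V} ∋ N.
{H,V}: P⊥N given {H,V} in G with P→· removed — back-door holds.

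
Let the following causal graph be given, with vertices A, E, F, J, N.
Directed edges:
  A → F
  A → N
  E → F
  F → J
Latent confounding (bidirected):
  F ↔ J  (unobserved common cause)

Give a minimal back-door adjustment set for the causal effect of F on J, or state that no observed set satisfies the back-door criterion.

desc(F)\{F}={J}; candidates ⊆ {A,E,N}.
F↔J: latent back-door arc(s) into F.
size 0: {}; under {} F still reaches {A,E,J,N} ∋ J.
size 1: {A}, {E}, {N}; under {A} F still reaches {E,J} ∋ J.
size 2: {A,E}, {A,N}, {E,N}; under {A,E} F still reaches {J} ∋ J.
F↔J cannot be blocked by any observed set — no back-door set.

F→J: no observed back-door set.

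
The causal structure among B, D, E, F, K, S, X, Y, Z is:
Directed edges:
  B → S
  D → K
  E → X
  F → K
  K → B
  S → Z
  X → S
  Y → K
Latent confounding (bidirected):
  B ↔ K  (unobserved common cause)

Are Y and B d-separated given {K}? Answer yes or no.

No — Y and B are d-connected given {K}.

Bayes-Ball from Y | {K} reaches {B,D,F,S,Z}.
B ∈ reach(Y|{K}) ⇒ Y ⊥̸ B | {K}.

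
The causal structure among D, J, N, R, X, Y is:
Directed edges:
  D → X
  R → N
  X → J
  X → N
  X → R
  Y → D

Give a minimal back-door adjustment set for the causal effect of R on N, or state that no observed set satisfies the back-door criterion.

desc(R)\{R}={N}; candidates ⊆ {D,J,X,Y}.
size 0: {}; under {} R still reaches {D,J,N,X,Y} ∋ N.
{X}: R⊥N given {X} in G with R→· removed — back-door holds.

R→N: minimal back-door set {X}.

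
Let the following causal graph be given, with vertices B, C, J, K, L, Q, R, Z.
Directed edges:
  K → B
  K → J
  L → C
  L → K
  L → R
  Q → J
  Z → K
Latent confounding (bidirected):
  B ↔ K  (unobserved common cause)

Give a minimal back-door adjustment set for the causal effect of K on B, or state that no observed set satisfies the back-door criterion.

desc(K)\{K}={B,J}; candidates ⊆ {C,L,Q,R,Z}.
K↔B: latent back-door arc(s) into K.
size 0: {}; under {} K still reaches {B,C,L,R,Z} ∋ B.
size 1: {C}, {L}, {Q} …(+2); under {C} K still reaches {B,L,R,Z} ∋ B.
size 2: {C,L}, {C,Q}, {C,R} …(+7); under {C,L} K still reaches {B,Z} ∋ B.
K↔B cannot be blocked by any observed set — no back-door set.

K→B: no observed back-door set.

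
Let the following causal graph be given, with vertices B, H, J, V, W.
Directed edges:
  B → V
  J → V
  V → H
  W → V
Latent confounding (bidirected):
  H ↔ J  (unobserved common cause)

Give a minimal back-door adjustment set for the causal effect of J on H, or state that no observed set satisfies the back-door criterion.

desc(J)\{J}={H,V}; candidates ⊆ {B,W}.
J↔H: latent back-door arc(s) into J.
size 0: {}; under {} J still reaches {H} ∋ H.
size 1: {B}, {W}; under {B} J still reaches {H} ∋ H.
size 2: {B,W}; under {B,W} J still reaches {H} ∋ H.
J↔H cannot be blocked by any observed set — no back-door set.

J→H: no observed back-door set.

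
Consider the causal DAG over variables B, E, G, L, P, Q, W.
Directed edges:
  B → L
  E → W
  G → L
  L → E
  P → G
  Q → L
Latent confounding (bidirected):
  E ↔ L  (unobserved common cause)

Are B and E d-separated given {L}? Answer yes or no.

Bayes-Ball from B | {L} reaches {E,G,P,Q,W}.
E ∈ reach(B|{L}) ⇒ B ⊥̸ E | {L}.

No — B and E are d-connected given {L}.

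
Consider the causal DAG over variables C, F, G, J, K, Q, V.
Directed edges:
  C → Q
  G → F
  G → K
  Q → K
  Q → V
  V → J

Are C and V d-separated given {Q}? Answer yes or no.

Yes — C ⊥ V | {Q}.

Bayes-Ball from C | {Q} reaches ∅.
V ∉ reach(C|{Q}) ⇒ C ⊥ V | {Q}.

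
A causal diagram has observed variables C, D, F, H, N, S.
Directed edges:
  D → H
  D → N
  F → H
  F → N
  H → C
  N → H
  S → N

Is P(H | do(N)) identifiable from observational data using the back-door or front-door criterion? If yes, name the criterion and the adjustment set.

desc(N)\{N}={C,H}; candidates ⊆ {D,F,S}.
size 0: {}; under {} N still reaches {C,D,F,H,S} ∋ H.
size 1: {D}, {F}, {S}; under {D} N still reaches {C,F,H,S} ∋ H.
{D,F}: N⊥H given {D,F} in G with N→· removed — back-door holds.
P(H|do(N)) = Σ_{D,F} P(H|N,D,F)·P(D,F).

P(H|do(N)): backdoor, adjust for {D, F}.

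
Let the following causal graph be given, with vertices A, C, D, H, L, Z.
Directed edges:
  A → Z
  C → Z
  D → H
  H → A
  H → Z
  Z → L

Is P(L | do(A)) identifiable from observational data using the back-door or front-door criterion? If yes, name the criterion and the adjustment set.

desc(A)\{A}={L,Z}; candidates ⊆ {C,D,H}.
size 0: {}; under {} A still reaches {D,H,L,Z} ∋ L.
{H}: A⊥L given {H} in G with A→· removed — back-door holds.
P(L|do(A)) = Σ_{H} P(L|A,H)·P(H).

P(L|do(A)): backdoor, adjust for {H}.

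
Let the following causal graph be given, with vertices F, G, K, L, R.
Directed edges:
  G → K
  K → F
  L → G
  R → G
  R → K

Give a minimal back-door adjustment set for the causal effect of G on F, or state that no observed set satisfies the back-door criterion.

desc(G)\{G}={F,K}; candidates ⊆ {L,R}.
size 0: {}; under {} G still reaches {F,K,L,R} ∋ F.
{R}: G⊥F given {R} in G with G→· removed — back-door holds.

G→F: minimal back-door set {R}.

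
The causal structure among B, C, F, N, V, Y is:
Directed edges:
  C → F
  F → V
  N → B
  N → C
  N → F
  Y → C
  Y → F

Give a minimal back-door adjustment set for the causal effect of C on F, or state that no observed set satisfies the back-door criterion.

C→F: minimal back-door set {N, Y}.

desc(C)\{C}={F,V}; candidates ⊆ {B,N,Y}.
size 0: {}; under {} C still reaches {B,F,N,V,Y} ∋ F.
size 1: {B}, {N}, {Y}; under {B} C still reaches {F,N,V,Y} ∋ F.
{N,Y}: C⊥F given {N,Y} in G with C→· removed — back-door holds.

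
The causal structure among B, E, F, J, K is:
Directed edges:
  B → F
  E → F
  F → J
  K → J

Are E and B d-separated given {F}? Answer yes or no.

No — E and B are d-connected given {F}.

Bayes-Ball from E | {F} reaches {B}.
B ∈ reach(E|{F}) ⇒ E ⊥̸ B | {F}.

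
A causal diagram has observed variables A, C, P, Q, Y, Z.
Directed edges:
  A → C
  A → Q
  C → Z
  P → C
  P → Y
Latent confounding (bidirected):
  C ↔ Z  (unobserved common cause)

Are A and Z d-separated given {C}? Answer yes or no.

No — A and Z are d-connected given {C}.

Bayes-Ball from A | {C} reaches {P,Q,Y,Z}.
Z ∈ reach(A|{C}) ⇒ A ⊥̸ Z | {C}.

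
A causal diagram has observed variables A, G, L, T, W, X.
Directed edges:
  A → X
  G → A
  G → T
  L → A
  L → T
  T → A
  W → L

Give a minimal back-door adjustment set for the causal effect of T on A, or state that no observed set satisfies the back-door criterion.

T→A: minimal back-door set {G, L}.

desc(T)\{T}={A,X}; candidates ⊆ {G,L,W}.
size 0: {}; under {} T still reaches {A,G,L,W,X} ∋ A.
size 1: {G}, {L}, {W}; under {G} T still reaches {A,L,W,X} ∋ A.
{G,L}: T⊥A given {G,L} in G with T→· removed — back-door holds.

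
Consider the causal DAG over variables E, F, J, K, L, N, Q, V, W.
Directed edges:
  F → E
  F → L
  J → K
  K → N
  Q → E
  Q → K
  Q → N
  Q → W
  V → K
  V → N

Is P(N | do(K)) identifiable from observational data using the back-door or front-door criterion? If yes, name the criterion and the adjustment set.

desc(K)\{K}={N}; candidates ⊆ {E,F,J,L,Q,V,W}.
size 0: {}; under {} K still reaches {E,J,N,Q,V,W} ∋ N.
size 1: {E}, {F}, {J} …(+4); under {E} K still reaches {F,J,L,N,Q,V,W} ∋ N.
{Q,V}: K⊥N given {Q,V} in G with K→· removed — back-door holds.
P(N|do(K)) = Σ_{Q,V} P(N|K,Q,V)·P(Q,V).

P(N|do(K)): backdoor, adjust for {Q, V}.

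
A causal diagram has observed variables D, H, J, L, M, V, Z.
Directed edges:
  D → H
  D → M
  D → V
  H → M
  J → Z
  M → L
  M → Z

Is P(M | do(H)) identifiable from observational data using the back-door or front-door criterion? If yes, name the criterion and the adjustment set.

P(M|do(H)): backdoor, adjust for {D}.

desc(H)\{H}={L,M,Z}; candidates ⊆ {D,J,V}.
size 0: {}; under {} H still reaches {D,L,M,V,Z} ∋ M.
{D}: H⊥M given {D} in G with H→· removed — back-door holds.
P(M|do(H)) = Σ_{D} P(M|H,D)·P(D).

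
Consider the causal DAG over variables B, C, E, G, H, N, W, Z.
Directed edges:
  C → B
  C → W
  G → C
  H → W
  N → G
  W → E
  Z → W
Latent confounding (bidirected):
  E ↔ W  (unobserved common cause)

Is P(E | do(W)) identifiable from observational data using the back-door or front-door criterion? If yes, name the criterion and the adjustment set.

P(E|do(W)): not identifiable (no BD/FD set).

desc(W)\{W}={E}; candidates ⊆ {B,C,G,H,N,Z}.
W↔E: latent back-door arc(s) into W.
size 0: {}; under {} W still reaches {B,C,E,G,H,N,Z} ∋ E.
size 1: {B}, {C}, {G} …(+3); under {B} W still reaches {C,E,G,H,N,Z} ∋ E.
size 2: {B,C}, {B,G}, {B,H} …(+12); under {B,C} W still reaches {E,H,Z} ∋ E.
W↔E cannot be blocked by any observed set — no back-door set.
No mediator lies on a directed W→…→E path.
Neither criterion identifies P(E|do(W)) in this graph.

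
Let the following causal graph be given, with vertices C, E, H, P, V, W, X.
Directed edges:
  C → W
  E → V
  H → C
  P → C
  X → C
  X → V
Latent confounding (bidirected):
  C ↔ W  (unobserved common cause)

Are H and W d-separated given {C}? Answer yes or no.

No — H and W are d-connected given {C}.

Bayes-Ball from H | {C} reaches {P,V,W,X}.
W ∈ reach(H|{C}) ⇒ H ⊥̸ W | {C}.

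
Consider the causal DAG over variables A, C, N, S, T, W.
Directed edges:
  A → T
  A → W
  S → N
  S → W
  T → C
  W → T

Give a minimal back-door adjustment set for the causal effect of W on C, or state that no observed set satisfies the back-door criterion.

W→C: minimal back-door set {A}.

desc(W)\{W}={C,T}; candidates ⊆ {A,N,S}.
size 0: {}; under {} W still reaches {A,C,N,S,T} ∋ C.
{A}: W⊥C given {A} in G with W→· removed — back-door holds.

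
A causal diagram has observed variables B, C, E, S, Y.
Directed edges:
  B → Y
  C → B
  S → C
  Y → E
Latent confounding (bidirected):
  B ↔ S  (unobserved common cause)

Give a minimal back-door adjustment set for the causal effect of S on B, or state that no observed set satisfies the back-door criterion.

desc(S)\{S}={B,C,E,Y}; candidates ⊆ {—}.
S↔B: latent back-door arc(s) into S.
size 0: {}; under {} S still reaches {B,E,Y} ∋ B.
S↔B cannot be blocked by any observed set — no back-door set.

S→B: no observed back-door set.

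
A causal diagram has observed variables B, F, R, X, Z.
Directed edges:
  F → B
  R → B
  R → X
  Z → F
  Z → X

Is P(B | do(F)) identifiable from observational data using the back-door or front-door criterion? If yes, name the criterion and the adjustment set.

P(B|do(F)): backdoor, adjust for ∅.

desc(F)\{F}={B}; candidates ⊆ {R,X,Z}.
∅: F⊥B given ∅ in G with F→· removed — back-door holds.
P(B|do(F)) = P(B|F) — no adjustment needed.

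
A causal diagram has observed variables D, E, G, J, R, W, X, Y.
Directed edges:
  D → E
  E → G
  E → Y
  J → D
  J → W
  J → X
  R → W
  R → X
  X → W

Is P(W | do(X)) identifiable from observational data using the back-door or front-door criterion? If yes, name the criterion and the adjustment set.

P(W|do(X)): backdoor, adjust for {J, R}.

desc(X)\{X}={W}; candidates ⊆ {D,E,G,J,R,Y}.
size 0: {}; under {} X still reaches {D,E,G,J,R,W,Y} ∋ W.
size 1: {D}, {E}, {G} …(+3); under {D} X still reaches {J,R,W} ∋ W.
{J,R}: X⊥W given {J,R} in G with X→· removed — back-door holds.
P(W|do(X)) = Σ_{J,R} P(W|X,J,R)·P(J,R).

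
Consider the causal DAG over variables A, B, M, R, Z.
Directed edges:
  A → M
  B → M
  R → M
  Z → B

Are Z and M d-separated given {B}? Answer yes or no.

Yes — Z ⊥ M | {B}.

Bayes-Ball from Z | {B} reaches ∅.
M ∉ reach(Z|{B}) ⇒ Z ⊥ M | {B}.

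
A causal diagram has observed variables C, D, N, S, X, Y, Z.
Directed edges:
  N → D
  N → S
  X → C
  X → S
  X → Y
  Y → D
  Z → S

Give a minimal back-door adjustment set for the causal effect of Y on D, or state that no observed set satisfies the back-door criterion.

Y→D: minimal back-door set ∅.

desc(Y)\{Y}={D}; candidates ⊆ {C,N,S,X,Z}.
∅: Y⊥D given ∅ in G with Y→· removed — back-door holds.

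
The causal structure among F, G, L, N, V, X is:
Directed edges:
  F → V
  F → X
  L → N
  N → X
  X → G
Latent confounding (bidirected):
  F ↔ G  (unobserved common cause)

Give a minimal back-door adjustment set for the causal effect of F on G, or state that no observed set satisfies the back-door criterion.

F→G: no observed back-door set.

desc(F)\{F}={G,V,X}; candidates ⊆ {L,N}.
F↔G: latent back-door arc(s) into F.
size 0: {}; under {} F still reaches {G} ∋ G.
size 1: {L}, {N}; under {L} F still reaches {G} ∋ G.
size 2: {L,N}; under {L,N} F still reaches {G} ∋ G.
F↔G cannot be blocked by any observed set — no back-door set.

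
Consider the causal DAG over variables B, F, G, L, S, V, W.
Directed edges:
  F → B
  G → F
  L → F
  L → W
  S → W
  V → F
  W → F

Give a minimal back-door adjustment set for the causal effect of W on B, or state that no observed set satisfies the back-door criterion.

W→B: minimal back-door set {L}.

desc(W)\{W}={B,F}; candidates ⊆ {G,L,S,V}.
size 0: {}; under {} W still reaches {B,F,L,S} ∋ B.
{L}: W⊥B given {L} in G with W→· removed — back-door holds.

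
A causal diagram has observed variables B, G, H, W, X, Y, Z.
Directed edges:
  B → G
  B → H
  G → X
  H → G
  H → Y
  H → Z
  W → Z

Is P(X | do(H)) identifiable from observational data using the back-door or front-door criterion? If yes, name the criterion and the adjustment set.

desc(H)\{H}={G,X,Y,Z}; candidates ⊆ {B,W}.
size 0: {}; under {} H still reaches {B,G,X} ∋ X.
{B}: H⊥X given {B} in G with H→· removed — back-door holds.
P(X|do(H)) = Σ_{B} P(X|H,B)·P(B).

P(X|do(H)): backdoor, adjust for {B}.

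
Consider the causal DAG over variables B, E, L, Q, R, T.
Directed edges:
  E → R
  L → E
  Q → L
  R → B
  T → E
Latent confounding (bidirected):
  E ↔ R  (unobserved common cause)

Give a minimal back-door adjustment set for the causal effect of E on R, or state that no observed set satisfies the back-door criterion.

desc(E)\{E}={B,R}; candidates ⊆ {L,Q,T}.
E↔R: latent back-door arc(s) into E.
size 0: {}; under {} E still reaches {B,L,Q,R,T} ∋ R.
size 1: {L}, {Q}, {T}; under {L} E still reaches {B,R,T} ∋ R.
size 2: {L,Q}, {L,T}, {Q,T}; under {L,Q} E still reaches {B,R,T} ∋ R.
E↔R cannot be blocked by any observed set — no back-door set.

E→R: no observed back-door set.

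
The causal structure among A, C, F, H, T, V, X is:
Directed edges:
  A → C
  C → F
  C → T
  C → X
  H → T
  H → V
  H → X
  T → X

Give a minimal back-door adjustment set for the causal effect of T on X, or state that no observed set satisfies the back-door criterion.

T→X: minimal back-door set {C, H}.

desc(T)\{T}={X}; candidates ⊆ {A,C,F,H,V}.
size 0: {}; under {} T still reaches {A,C,F,H,V,X} ∋ X.
size 1: {A}, {C}, {F} …(+2); under {A} T still reaches {C,F,H,V,X} ∋ X.
{C,H}: T⊥X given {C,H} in G with T→· removed — back-door holds.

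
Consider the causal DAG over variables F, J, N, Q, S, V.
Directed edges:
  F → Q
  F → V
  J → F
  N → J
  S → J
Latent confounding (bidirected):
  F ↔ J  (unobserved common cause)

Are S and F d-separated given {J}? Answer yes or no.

Bayes-Ball from S | {J} reaches {F,N,Q,V}.
F ∈ reach(S|{J}) ⇒ S ⊥̸ F | {J}.

No — S and F are d-connected given {J}.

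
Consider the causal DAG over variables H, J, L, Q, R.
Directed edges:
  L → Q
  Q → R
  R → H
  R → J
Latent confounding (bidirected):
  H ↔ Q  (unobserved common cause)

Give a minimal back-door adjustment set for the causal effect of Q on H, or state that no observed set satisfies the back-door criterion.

Q→H: no observed back-door set.

desc(Q)\{Q}={H,J,R}; candidates ⊆ {L}.
Q↔H: latent back-door arc(s) into Q.
size 0: {}; under {} Q still reaches {H,L} ∋ H.
size 1: {L}; under {L} Q still reaches {H} ∋ H.
Q↔H cannot be blocked by any observed set — no back-door set.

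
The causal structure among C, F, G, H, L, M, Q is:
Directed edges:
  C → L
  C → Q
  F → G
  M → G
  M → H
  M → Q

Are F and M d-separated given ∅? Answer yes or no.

Bayes-Ball from F | ∅ reaches {G}.
M ∉ reach(F|∅) ⇒ F ⊥ M | ∅.

Yes — F ⊥ M | ∅.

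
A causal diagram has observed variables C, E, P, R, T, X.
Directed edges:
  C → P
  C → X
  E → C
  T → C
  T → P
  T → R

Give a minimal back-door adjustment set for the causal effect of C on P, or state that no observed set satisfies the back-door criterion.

C→P: minimal back-door set {T}.

desc(C)\{C}={P,X}; candidates ⊆ {E,R,T}.
size 0: {}; under {} C still reaches {E,P,R,T} ∋ P.
{T}: C⊥P given {T} in G with C→· removed — back-door holds.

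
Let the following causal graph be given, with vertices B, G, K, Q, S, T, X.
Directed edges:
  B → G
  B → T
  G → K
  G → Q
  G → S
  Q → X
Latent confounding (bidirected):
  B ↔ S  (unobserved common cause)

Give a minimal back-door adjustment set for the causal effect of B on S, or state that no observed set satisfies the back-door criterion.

desc(B)\{B}={G,K,Q,S,T,X}; candidates ⊆ {—}.
B↔S: latent back-door arc(s) into B.
size 0: {}; under {} B still reaches {S} ∋ S.
B↔S cannot be blocked by any observed set — no back-door set.

B→S: no observed back-door set.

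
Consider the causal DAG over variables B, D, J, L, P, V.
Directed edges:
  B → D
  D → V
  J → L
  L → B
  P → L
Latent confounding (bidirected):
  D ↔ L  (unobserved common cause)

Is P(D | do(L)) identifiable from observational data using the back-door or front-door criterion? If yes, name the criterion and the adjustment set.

desc(L)\{L}={B,D,V}; candidates ⊆ {J,P}.
L↔D: latent back-door arc(s) into L.
size 0: {}; under {} L still reaches {D,J,P,V} ∋ D.
size 1: {J}, {P}; under {J} L still reaches {D,P,V} ∋ D.
size 2: {J,P}; under {J,P} L still reaches {D,V} ∋ D.
L↔D cannot be blocked by any observed set — no back-door set.
{B}: (i) intercepts every directed L→D path; (ii) no back-door L→{B}; (iii) {L} blocks every back-door {B}→D. Front-door holds.
P(D|do(L)) = Σ_{B} P(B|L) Σ_{L'} P(D|B,L')P(L').

P(D|do(L)): frontdoor, adjust for {B}.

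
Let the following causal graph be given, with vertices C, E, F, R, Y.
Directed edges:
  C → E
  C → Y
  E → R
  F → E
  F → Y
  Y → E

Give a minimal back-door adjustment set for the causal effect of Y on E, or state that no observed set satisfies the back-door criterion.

Y→E: minimal back-door set {C, F}.

desc(Y)\{Y}={E,R}; candidates ⊆ {C,F}.
size 0: {}; under {} Y still reaches {C,E,F,R} ∋ E.
size 1: {C}, {F}; under {C} Y still reaches {E,F,R} ∋ E.
{C,F}: Y⊥E given {C,F} in G with Y→· removed — back-door holds.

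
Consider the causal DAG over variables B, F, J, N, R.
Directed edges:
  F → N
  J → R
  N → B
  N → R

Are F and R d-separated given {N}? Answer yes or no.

Yes — F ⊥ R | {N}.

Bayes-Ball from F | {N} reaches ∅.
R ∉ reach(F|{N}) ⇒ F ⊥ R | {N}.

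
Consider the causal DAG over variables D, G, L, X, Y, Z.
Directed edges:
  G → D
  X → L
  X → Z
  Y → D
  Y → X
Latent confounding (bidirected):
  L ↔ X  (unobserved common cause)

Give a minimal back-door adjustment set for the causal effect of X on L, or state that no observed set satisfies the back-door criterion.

desc(X)\{X}={L,Z}; candidates ⊆ {D,G,Y}.
X↔L: latent back-door arc(s) into X.
size 0: {}; under {} X still reaches {D,L,Y} ∋ L.
size 1: {D}, {G}, {Y}; under {D} X still reaches {G,L,Y} ∋ L.
size 2: {D,G}, {D,Y}, {G,Y}; under {D,G} X still reaches {L,Y} ∋ L.
X↔L cannot be blocked by any observed set — no back-door set.

X→L: no observed back-door set.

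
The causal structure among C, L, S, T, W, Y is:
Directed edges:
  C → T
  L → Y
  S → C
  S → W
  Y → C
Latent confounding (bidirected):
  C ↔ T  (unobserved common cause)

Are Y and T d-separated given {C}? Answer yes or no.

Bayes-Ball from Y | {C} reaches {L,S,T,W}.
T ∈ reach(Y|{C}) ⇒ Y ⊥̸ T | {C}.

No — Y and T are d-connected given {C}.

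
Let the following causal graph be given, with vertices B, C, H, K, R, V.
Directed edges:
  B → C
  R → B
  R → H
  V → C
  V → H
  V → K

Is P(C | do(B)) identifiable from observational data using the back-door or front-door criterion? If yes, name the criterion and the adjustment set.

desc(B)\{B}={C}; candidates ⊆ {H,K,R,V}.
∅: B⊥C given ∅ in G with B→· removed — back-door holds.
P(C|do(B)) = P(C|B) — no adjustment needed.

P(C|do(B)): backdoor, adjust for ∅.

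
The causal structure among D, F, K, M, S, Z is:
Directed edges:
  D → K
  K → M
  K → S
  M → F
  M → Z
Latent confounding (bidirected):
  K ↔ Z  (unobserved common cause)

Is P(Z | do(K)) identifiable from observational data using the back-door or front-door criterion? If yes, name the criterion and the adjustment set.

desc(K)\{K}={F,M,S,Z}; candidates ⊆ {D}.
K↔Z: latent back-door arc(s) into K.
size 0: {}; under {} K still reaches {D,Z} ∋ Z.
size 1: {D}; under {D} K still reaches {Z} ∋ Z.
K↔Z cannot be blocked by any observed set — no back-door set.
{M}: (i) intercepts every directed K→Z path; (ii) no back-door K→{M}; (iii) {K} blocks every back-door {M}→Z. Front-door holds.
P(Z|do(K)) = Σ_{M} P(M|K) Σ_{K'} P(Z|M,K')P(K').

P(Z|do(K)): frontdoor, adjust for {M}.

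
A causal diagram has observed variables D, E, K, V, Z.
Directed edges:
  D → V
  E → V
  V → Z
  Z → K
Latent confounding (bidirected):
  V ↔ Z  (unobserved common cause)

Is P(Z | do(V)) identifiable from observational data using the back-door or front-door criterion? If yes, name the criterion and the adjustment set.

desc(V)\{V}={K,Z}; candidates ⊆ {D,E}.
V↔Z: latent back-door arc(s) into V.
size 0: {}; under {} V still reaches {D,E,K,Z} ∋ Z.
size 1: {D}, {E}; under {D} V still reaches {E,K,Z} ∋ Z.
size 2: {D,E}; under {D,E} V still reaches {K,Z} ∋ Z.
V↔Z cannot be blocked by any observed set — no back-door set.
No mediator lies on a directed V→…→Z path.
Neither criterion identifies P(Z|do(V)) in this graph.

P(Z|do(V)): not identifiable (no BD/FD set).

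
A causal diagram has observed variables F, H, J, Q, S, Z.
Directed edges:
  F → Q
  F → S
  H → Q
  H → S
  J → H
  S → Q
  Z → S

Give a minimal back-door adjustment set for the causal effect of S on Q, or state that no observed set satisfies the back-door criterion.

S→Q: minimal back-door set {F, H}.

desc(S)\{S}={Q}; candidates ⊆ {F,H,J,Z}.
size 0: {}; under {} S still reaches {F,H,J,Q,Z} ∋ Q.
size 1: {F}, {H}, {J} …(+1); under {F} S still reaches {H,J,Q,Z} ∋ Q.
{F,H}: S⊥Q given {F,H} in G with S→· removed — back-door holds.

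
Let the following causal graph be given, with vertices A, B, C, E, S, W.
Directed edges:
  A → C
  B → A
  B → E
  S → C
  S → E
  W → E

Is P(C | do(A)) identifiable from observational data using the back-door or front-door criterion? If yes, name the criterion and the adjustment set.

desc(A)\{A}={C}; candidates ⊆ {B,E,S,W}.
∅: A⊥C given ∅ in G with A→· removed — back-door holds.
P(C|do(A)) = P(C|A) — no adjustment needed.

P(C|do(A)): backdoor, adjust for ∅.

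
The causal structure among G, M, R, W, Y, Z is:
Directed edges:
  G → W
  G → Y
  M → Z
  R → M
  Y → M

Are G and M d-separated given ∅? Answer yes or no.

No — G and M are d-connected given ∅.

Bayes-Ball from G | ∅ reaches {M,W,Y,Z}.
M ∈ reach(G|∅) ⇒ G ⊥̸ M | ∅.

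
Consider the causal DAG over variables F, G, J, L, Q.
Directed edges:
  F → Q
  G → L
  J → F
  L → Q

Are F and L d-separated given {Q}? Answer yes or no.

No — F and L are d-connected given {Q}.

Bayes-Ball from F | {Q} reaches {G,J,L}.
L ∈ reach(F|{Q}) ⇒ F ⊥̸ L | {Q}.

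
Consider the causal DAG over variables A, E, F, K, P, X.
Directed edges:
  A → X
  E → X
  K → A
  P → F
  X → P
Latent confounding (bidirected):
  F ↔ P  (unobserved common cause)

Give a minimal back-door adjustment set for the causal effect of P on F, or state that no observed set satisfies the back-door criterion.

desc(P)\{P}={F}; candidates ⊆ {A,E,K,X}.
P↔F: latent back-door arc(s) into P.
size 0: {}; under {} P still reaches {A,E,F,K,X} ∋ F.
size 1: {A}, {E}, {K} …(+1); under {A} P still reaches {E,F,X} ∋ F.
size 2: {A,E}, {A,K}, {A,X} …(+3); under {A,E} P still reaches {F,X} ∋ F.
P↔F cannot be blocked by any observed set — no back-door set.

P→F: no observed back-door set.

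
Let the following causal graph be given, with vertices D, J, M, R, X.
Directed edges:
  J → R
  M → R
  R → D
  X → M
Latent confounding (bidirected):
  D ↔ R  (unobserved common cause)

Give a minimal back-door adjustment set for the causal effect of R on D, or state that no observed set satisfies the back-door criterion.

desc(R)\{R}={D}; candidates ⊆ {J,M,X}.
R↔D: latent back-door arc(s) into R.
size 0: {}; under {} R still reaches {D,J,M,X} ∋ D.
size 1: {J}, {M}, {X}; under {J} R still reaches {D,M,X} ∋ D.
size 2: {J,M}, {J,X}, {M,X}; under {J,M} R still reaches {D} ∋ D.
R↔D cannot be blocked by any observed set — no back-door set.

R→D: no observed back-door set.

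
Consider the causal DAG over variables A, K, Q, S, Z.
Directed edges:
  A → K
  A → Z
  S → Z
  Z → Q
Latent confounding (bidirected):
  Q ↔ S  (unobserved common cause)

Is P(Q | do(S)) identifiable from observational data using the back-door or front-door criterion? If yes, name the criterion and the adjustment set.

desc(S)\{S}={Q,Z}; candidates ⊆ {A,K}.
S↔Q: latent back-door arc(s) into S.
size 0: {}; under {} S still reaches {Q} ∋ Q.
size 1: {A}, {K}; under {A} S still reaches {Q} ∋ Q.
size 2: {A,K}; under {A,K} S still reaches {Q} ∋ Q.
S↔Q cannot be blocked by any observed set — no back-door set.
{Z}: (i) intercepts every directed S→Q path; (ii) no back-door S→{Z}; (iii) {S} blocks every back-door {Z}→Q. Front-door holds.
P(Q|do(S)) = Σ_{Z} P(Z|S) Σ_{S'} P(Q|Z,S')P(S').

P(Q|do(S)): frontdoor, adjust for {Z}.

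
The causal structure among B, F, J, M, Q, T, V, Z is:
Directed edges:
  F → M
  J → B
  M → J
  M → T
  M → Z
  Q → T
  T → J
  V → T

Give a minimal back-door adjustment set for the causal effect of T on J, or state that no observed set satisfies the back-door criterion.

desc(T)\{T}={B,J}; candidates ⊆ {F,M,Q,V,Z}.
size 0: {}; under {} T still reaches {B,F,J,M,Q,V,Z} ∋ J.
{M}: T⊥J given {M} in G with T→· removed — back-door holds.

T→J: minimal back-door set {M}.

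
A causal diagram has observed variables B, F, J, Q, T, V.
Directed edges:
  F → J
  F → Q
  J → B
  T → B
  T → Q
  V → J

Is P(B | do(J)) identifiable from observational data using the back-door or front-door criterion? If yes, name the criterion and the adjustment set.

P(B|do(J)): backdoor, adjust for ∅.

desc(J)\{J}={B}; candidates ⊆ {F,Q,T,V}.
∅: J⊥B given ∅ in G with J→· removed — back-door holds.
P(B|do(J)) = P(B|J) — no adjustment needed.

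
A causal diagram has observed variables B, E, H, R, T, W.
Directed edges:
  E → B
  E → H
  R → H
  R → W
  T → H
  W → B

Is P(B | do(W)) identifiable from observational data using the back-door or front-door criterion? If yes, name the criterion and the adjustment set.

desc(W)\{W}={B}; candidates ⊆ {E,H,R,T}.
∅: W⊥B given ∅ in G with W→· removed — back-door holds.
P(B|do(W)) = P(B|W) — no adjustment needed.

P(B|do(W)): backdoor, adjust for ∅.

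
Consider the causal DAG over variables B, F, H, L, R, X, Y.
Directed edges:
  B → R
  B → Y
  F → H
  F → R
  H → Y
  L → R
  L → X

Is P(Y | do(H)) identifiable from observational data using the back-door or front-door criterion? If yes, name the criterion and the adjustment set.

desc(H)\{H}={Y}; candidates ⊆ {B,F,L,R,X}.
∅: H⊥Y given ∅ in G with H→· removed — back-door holds.
P(Y|do(H)) = P(Y|H) — no adjustment needed.

P(Y|do(H)): backdoor, adjust for ∅.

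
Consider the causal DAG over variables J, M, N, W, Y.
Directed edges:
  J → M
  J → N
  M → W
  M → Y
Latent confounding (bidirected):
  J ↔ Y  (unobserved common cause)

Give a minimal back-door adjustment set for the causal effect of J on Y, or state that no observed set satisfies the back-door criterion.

J→Y: no observed back-door set.

desc(J)\{J}={M,N,W,Y}; candidates ⊆ {—}.
J↔Y: latent back-door arc(s) into J.
size 0: {}; under {} J still reaches {Y} ∋ Y.
J↔Y cannot be blocked by any observed set — no back-door set.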